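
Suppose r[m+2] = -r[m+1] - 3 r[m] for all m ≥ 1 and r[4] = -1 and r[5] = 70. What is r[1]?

5

Rearranging, r[m-2] = (r[m] + r[m-1]) / -3.
r[3] = (70 + (-1)) / -3 = 69/-3 = -23
r[2] = (-1 + (-23)) / -3 = -24/-3 = 8
r[1] = (-23 + 8) / -3 = -15/-3 = 5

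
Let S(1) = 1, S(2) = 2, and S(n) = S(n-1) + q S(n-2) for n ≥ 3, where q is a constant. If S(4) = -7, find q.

S(3) = 2 + q
S(4) = 2 + 3q
So 2 + 3q = -7, giving q = -3.

-3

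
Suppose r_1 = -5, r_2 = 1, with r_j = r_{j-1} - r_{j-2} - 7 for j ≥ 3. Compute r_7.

-5

r_3 = 1 - (-5) - 7 = -1
r_4 = (-1) - 1 - 7 = -9
r_5 = (-9) - (-1) - 7 = -15
r_6 = (-15) - (-9) - 7 = -13
r_7 = (-13) - (-15) - 7 = -5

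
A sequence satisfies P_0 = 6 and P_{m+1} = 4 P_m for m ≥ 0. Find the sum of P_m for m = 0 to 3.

510

P_1 = 4(6) = 24
P_2 = 4(24) = 96
P_3 = 4(96) = 384
Sum = 6 + 24 + 96 + 384 = 510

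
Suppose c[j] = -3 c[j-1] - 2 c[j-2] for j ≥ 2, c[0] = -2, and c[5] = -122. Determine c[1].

-2

Let c[1] = y.
c[2] = 4 - 3y
c[3] = -12 + 7y
c[4] = 28 - 15y
c[5] = -60 + 31y
So -60 + 31y = -122, giving y = -2.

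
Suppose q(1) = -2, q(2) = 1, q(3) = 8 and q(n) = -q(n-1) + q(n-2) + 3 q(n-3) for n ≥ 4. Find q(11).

-76

q(4) = -8 + 1 + 3*(-2) = -13
q(5) = -(-13) + 8 + 3*1 = 24
q(6) = -24 + (-13) + 3*8 = -13
q(7) = -(-13) + 24 + 3*(-13) = -2
q(8) = -(-2) + (-13) + 3*24 = 61
q(9) = -61 + (-2) + 3*(-13) = -102
q(10) = -(-102) + 61 + 3*(-2) = 157
q(11) = -157 + (-102) + 3*61 = -76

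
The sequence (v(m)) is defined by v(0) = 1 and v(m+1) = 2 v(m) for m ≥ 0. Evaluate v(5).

v(1) = 2*1 = 2
v(2) = 2*2 = 4
v(3) = 2*4 = 8
v(4) = 2*8 = 16
v(5) = 2*16 = 32

32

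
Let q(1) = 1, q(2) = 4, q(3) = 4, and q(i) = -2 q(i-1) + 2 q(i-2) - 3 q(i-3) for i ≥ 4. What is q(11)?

4538

q(4) = -2(4) + 2(4) - 3(1) = -3
q(5) = -2(-3) + 2(4) - 3(4) = 2
q(6) = -2(2) + 2(-3) - 3(4) = -22
q(7) = -2(-22) + 2(2) - 3(-3) = 57
q(8) = -2(57) + 2(-22) - 3(2) = -164
q(9) = -2(-164) + 2(57) - 3(-22) = 508
q(10) = -2(508) + 2(-164) - 3(57) = -1515
q(11) = -2(-1515) + 2(508) - 3(-164) = 4538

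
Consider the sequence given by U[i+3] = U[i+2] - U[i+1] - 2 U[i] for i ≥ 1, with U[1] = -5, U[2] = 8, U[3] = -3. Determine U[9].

49

U[4] = (-3) - 8 - 2·(-5) = -1
U[5] = (-1) - (-3) - 2·8 = -14
U[6] = (-14) - (-1) - 2·(-3) = -7
U[7] = (-7) - (-14) - 2·(-1) = 9
U[8] = 9 - (-7) - 2·(-14) = 44
U[9] = 44 - 9 - 2·(-7) = 49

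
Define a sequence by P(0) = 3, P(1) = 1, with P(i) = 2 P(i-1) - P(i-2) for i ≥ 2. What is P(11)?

-19

P(2) = 2·1 - 3 = -1
P(3) = 2·(-1) - 1 = -3
P(4) = 2·(-3) - (-1) = -5
P(5) = 2·(-5) - (-3) = -7
P(6) = 2·(-7) - (-5) = -9
P(7) = 2·(-9) - (-7) = -11
P(8) = 2·(-11) - (-9) = -13
P(9) = 2·(-13) - (-11) = -15
P(10) = 2·(-15) - (-13) = -17
P(11) = 2·(-17) - (-15) = -19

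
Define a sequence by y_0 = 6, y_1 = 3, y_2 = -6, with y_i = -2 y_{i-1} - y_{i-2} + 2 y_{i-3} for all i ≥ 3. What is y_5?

27

y_3 = -2*(-6) - 3 + 2*6 = 21
y_4 = -2*21 - (-6) + 2*3 = -30
y_5 = -2*(-30) - 21 + 2*(-6) = 27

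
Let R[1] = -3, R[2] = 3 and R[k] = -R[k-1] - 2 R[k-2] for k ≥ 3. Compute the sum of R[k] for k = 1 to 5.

-3

R[3] = -3 - 2*(-3) = 3
R[4] = -3 - 2*3 = -9
R[5] = -(-9) - 2*3 = 3
Sum = (-3) + 3 + 3 + (-9) + 3 = -3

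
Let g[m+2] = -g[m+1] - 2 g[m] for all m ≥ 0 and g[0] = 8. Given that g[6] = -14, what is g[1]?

Let g[1] = x.
g[2] = -16 - x
g[3] = 16 - x
g[4] = 16 + 3x
g[5] = -48 - x
g[6] = 16 - 5x
So 16 - 5x = -14, giving x = 6.

6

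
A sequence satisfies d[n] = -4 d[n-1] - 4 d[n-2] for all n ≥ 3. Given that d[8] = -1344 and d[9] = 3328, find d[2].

Rearranging, d[n-2] = (d[n] + 4 d[n-1]) / -4.
d[7] = (3328 + 4(-1344)) / -4 = -2048/-4 = 512
d[6] = (-1344 + 4(512)) / -4 = 704/-4 = -176
d[5] = (512 + 4(-176)) / -4 = -192/-4 = 48
d[4] = (-176 + 4(48)) / -4 = 16/-4 = -4
d[3] = (48 + 4(-4)) / -4 = 32/-4 = -8
d[2] = (-4 + 4(-8)) / -4 = -36/-4 = 9

9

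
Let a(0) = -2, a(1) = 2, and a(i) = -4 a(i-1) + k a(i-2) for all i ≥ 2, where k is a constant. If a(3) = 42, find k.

1

a(2) = -8 - 2k
a(3) = 32 + 10k
So 32 + 10k = 42, giving k = 1.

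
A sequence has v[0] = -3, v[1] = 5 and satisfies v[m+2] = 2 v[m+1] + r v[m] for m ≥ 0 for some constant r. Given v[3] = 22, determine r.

-2

v[2] = 10 - 3r
v[3] = 20 - r
So 20 - r = 22, giving r = -2.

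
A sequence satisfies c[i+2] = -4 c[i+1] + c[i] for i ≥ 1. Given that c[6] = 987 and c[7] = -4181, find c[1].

Rearranging, c[i-2] = c[i] + 4 c[i-1].
c[5] = -4181 + 4(987) = -233
c[4] = 987 + 4(-233) = 55
c[3] = -233 + 4(55) = -13
c[2] = 55 + 4(-13) = 3
c[1] = -13 + 4(3) = -1

-1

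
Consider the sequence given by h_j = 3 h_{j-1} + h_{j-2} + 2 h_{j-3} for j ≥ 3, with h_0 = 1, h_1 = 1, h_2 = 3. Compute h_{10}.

69673

h_3 = 3*3 + 1 + 2*1 = 12
h_4 = 3*12 + 3 + 2*1 = 41
h_5 = 3*41 + 12 + 2*3 = 141
h_6 = 3*141 + 41 + 2*12 = 488
h_7 = 3*488 + 141 + 2*41 = 1687
h_8 = 3*1687 + 488 + 2*141 = 5831
h_9 = 3*5831 + 1687 + 2*488 = 20156
h_{10} = 3*20156 + 5831 + 2*1687 = 69673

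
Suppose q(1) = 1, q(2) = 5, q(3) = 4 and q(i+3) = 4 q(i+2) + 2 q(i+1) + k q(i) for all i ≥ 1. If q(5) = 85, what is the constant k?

-3

q(4) = 26 + k
q(5) = 112 + 9k
So 112 + 9k = 85, giving k = -3.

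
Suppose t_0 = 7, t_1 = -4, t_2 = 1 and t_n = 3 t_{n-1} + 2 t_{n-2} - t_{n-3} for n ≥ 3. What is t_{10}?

-58604

t_3 = 3·1 + 2·(-4) - 7 = -12
t_4 = 3·(-12) + 2·1 - (-4) = -30
t_5 = 3·(-30) + 2·(-12) - 1 = -115
t_6 = 3·(-115) + 2·(-30) - (-12) = -393
t_7 = 3·(-393) + 2·(-115) - (-30) = -1379
t_8 = 3·(-1379) + 2·(-393) - (-115) = -4808
t_9 = 3·(-4808) + 2·(-1379) - (-393) = -16789
t_{10} = 3·(-16789) + 2·(-4808) - (-1379) = -58604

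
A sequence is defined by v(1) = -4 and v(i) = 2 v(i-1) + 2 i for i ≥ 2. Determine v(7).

v(2) = 2*(-4) + 4 = -4
v(3) = 2*(-4) + 6 = -2
v(4) = 2*(-2) + 8 = 4
v(5) = 2*4 + 10 = 18
v(6) = 2*18 + 12 = 48
v(7) = 2*48 + 14 = 110

110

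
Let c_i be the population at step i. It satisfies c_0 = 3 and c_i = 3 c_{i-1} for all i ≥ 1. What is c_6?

c_1 = 3*3 = 9
c_2 = 3*9 = 27
c_3 = 3*27 = 81
c_4 = 3*81 = 243
c_5 = 3*243 = 729
c_6 = 3*729 = 2187

2187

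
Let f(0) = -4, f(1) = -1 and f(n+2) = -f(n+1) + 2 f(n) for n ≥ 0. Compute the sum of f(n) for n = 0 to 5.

f(2) = -(-1) + 2·(-4) = -7
f(3) = -(-7) + 2·(-1) = 5
f(4) = -5 + 2·(-7) = -19
f(5) = -(-19) + 2·5 = 29
Sum = (-4) + (-1) + (-7) + 5 + (-19) + 29 = 3

3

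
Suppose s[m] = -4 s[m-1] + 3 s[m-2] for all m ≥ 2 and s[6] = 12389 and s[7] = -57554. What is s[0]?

7

Rearranging, s[m-2] = (s[m] + 4 s[m-1]) / 3.
s[5] = (-57554 + 4·12389) / 3 = -7998/3 = -2666
s[4] = (12389 + 4·(-2666)) / 3 = 1725/3 = 575
s[3] = (-2666 + 4·575) / 3 = -366/3 = -122
s[2] = (575 + 4·(-122)) / 3 = 87/3 = 29
s[1] = (-122 + 4·29) / 3 = -6/3 = -2
s[0] = (29 + 4·(-2)) / 3 = 21/3 = 7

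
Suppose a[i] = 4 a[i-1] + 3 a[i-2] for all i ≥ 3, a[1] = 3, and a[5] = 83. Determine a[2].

-1

Let a[2] = v.
a[3] = 9 + 4v
a[4] = 36 + 19v
a[5] = 171 + 88v
So 171 + 88v = 83, giving v = -1.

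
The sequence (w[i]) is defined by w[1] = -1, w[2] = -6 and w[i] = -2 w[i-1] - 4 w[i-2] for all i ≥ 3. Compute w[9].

w[3] = -2*(-6) - 4*(-1) = 16
w[4] = -2*16 - 4*(-6) = -8
w[5] = -2*(-8) - 4*16 = -48
w[6] = -2*(-48) - 4*(-8) = 128
w[7] = -2*128 - 4*(-48) = -64
w[8] = -2*(-64) - 4*128 = -384
w[9] = -2*(-384) - 4*(-64) = 1024

1024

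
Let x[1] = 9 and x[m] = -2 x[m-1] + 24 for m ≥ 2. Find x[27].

The fixed point is 24/(1 + 2) = 8, so x[m] - 8 = -2(x[m-1] - 8).
Hence x[m] = 1·(-2)^{m-1} + 8.
x[27] = 1·(-2)^{26} + 8 = 1·67108864 + 8 = 67108872.

67108872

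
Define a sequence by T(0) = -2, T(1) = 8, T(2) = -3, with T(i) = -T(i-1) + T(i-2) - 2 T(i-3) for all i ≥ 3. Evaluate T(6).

T(3) = -(-3) + 8 - 2(-2) = 15
T(4) = -15 + (-3) - 2(8) = -34
T(5) = -(-34) + 15 - 2(-3) = 55
T(6) = -55 + (-34) - 2(15) = -119

-119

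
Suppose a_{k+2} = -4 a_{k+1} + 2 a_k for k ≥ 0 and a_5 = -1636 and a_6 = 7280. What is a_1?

Rearranging, a_{k-2} = (a_k + 4 a_{k-1}) / 2.
a_4 = (7280 + 4*(-1636)) / 2 = 736/2 = 368
a_3 = (-1636 + 4*368) / 2 = -164/2 = -82
a_2 = (368 + 4*(-82)) / 2 = 40/2 = 20
a_1 = (-82 + 4*20) / 2 = -2/2 = -1

-1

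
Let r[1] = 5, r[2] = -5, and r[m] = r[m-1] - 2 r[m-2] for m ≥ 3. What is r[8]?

r[3] = (-5) - 2*5 = -15
r[4] = (-15) - 2*(-5) = -5
r[5] = (-5) - 2*(-15) = 25
r[6] = 25 - 2*(-5) = 35
r[7] = 35 - 2*25 = -15
r[8] = (-15) - 2*35 = -85

-85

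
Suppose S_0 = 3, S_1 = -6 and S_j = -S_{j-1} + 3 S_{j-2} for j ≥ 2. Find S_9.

S_2 = -(-6) + 3(3) = 15
S_3 = -15 + 3(-6) = -33
S_4 = -(-33) + 3(15) = 78
S_5 = -78 + 3(-33) = -177
S_6 = -(-177) + 3(78) = 411
S_7 = -411 + 3(-177) = -942
S_8 = -(-942) + 3(411) = 2175
S_9 = -2175 + 3(-942) = -5001

-5001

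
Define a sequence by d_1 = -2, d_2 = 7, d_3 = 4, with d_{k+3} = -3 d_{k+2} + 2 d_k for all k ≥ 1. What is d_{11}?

28334

d_4 = -3*4 + 2*(-2) = -16
d_5 = -3*(-16) + 2*7 = 62
d_6 = -3*62 + 2*4 = -178
d_7 = -3*(-178) + 2*(-16) = 502
d_8 = -3*502 + 2*62 = -1382
d_9 = -3*(-1382) + 2*(-178) = 3790
d_{10} = -3*3790 + 2*502 = -10366
d_{11} = -3*(-10366) + 2*(-1382) = 28334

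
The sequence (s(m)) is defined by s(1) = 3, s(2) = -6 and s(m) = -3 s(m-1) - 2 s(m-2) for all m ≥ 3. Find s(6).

s(3) = -3·(-6) - 2·3 = 12
s(4) = -3·12 - 2·(-6) = -24
s(5) = -3·(-24) - 2·12 = 48
s(6) = -3·48 - 2·(-24) = -96

-96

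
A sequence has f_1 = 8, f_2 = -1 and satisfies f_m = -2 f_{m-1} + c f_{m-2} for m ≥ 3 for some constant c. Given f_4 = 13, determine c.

-1

f_3 = 2 + 8c
f_4 = -4 - 17c
So -4 - 17c = 13, giving c = -1.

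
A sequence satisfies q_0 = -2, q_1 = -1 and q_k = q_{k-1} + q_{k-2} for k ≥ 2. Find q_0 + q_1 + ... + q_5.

q_2 = (-1) + (-2) = -3
q_3 = (-3) + (-1) = -4
q_4 = (-4) + (-3) = -7
q_5 = (-7) + (-4) = -11
Sum = (-2) + (-1) + (-3) + (-4) + (-7) + (-11) = -28

-28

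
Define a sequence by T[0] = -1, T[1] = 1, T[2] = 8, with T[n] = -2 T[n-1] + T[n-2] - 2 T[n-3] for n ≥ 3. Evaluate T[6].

244

T[3] = -2·8 + 1 - 2·(-1) = -13
T[4] = -2·(-13) + 8 - 2·1 = 32
T[5] = -2·32 + (-13) - 2·8 = -93
T[6] = -2·(-93) + 32 - 2·(-13) = 244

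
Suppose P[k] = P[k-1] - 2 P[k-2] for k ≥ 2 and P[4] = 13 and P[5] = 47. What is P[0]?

8

Rearranging, P[k-2] = (P[k] - P[k-1]) / -2.
P[3] = (47 - 13) / -2 = 34/-2 = -17
P[2] = (13 - (-17)) / -2 = 30/-2 = -15
P[1] = (-17 - (-15)) / -2 = -2/-2 = 1
P[0] = (-15 - 1) / -2 = -16/-2 = 8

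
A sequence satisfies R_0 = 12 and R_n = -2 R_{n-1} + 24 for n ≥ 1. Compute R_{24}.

67108872

The fixed point is 24/(1 + 2) = 8, so R_n - 8 = -2(R_{n-1} - 8).
Hence R_n = 4·(-2)^n + 8.
R_{24} = 4·(-2)^{24} + 8 = 4·16777216 + 8 = 67108872.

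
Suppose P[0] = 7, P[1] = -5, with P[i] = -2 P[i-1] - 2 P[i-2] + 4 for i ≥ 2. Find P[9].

-92

P[2] = -2(-5) - 2(7) + 4 = 0
P[3] = -2(0) - 2(-5) + 4 = 14
P[4] = -2(14) - 2(0) + 4 = -24
P[5] = -2(-24) - 2(14) + 4 = 24
P[6] = -2(24) - 2(-24) + 4 = 4
P[7] = -2(4) - 2(24) + 4 = -52
P[8] = -2(-52) - 2(4) + 4 = 100
P[9] = -2(100) - 2(-52) + 4 = -92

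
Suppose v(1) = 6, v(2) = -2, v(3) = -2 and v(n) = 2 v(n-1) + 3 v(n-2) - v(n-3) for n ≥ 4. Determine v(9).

v(4) = 2·(-2) + 3·(-2) - 6 = -16
v(5) = 2·(-16) + 3·(-2) - (-2) = -36
v(6) = 2·(-36) + 3·(-16) - (-2) = -118
v(7) = 2·(-118) + 3·(-36) - (-16) = -328
v(8) = 2·(-328) + 3·(-118) - (-36) = -974
v(9) = 2·(-974) + 3·(-328) - (-118) = -2814

-2814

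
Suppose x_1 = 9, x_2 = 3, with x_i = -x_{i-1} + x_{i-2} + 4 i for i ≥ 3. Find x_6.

-12

x_3 = -3 + 9 + 12 = 18
x_4 = -18 + 3 + 16 = 1
x_5 = -1 + 18 + 20 = 37
x_6 = -37 + 1 + 24 = -12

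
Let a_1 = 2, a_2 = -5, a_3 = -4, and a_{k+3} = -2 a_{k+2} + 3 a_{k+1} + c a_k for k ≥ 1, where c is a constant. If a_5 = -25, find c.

a_4 = -7 + 2c
a_5 = 2 - 9c
So 2 - 9c = -25, giving c = 3.

3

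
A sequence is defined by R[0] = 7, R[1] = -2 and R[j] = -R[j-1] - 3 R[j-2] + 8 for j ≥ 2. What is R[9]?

R[2] = -(-2) - 3·7 + 8 = -11
R[3] = -(-11) - 3·(-2) + 8 = 25
R[4] = -25 - 3·(-11) + 8 = 16
R[5] = -16 - 3·25 + 8 = -83
R[6] = -(-83) - 3·16 + 8 = 43
R[7] = -43 - 3·(-83) + 8 = 214
R[8] = -214 - 3·43 + 8 = -335
R[9] = -(-335) - 3·214 + 8 = -299

-299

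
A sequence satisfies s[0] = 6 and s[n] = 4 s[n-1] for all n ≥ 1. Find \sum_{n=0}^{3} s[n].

s[1] = 4·6 = 24
s[2] = 4·24 = 96
s[3] = 4·96 = 384
Sum = 6 + 24 + 96 + 384 = 510

510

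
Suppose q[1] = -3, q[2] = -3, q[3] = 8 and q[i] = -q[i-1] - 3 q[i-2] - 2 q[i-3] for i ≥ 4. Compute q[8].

q[4] = -8 - 3*(-3) - 2*(-3) = 7
q[5] = -7 - 3*8 - 2*(-3) = -25
q[6] = -(-25) - 3*7 - 2*8 = -12
q[7] = -(-12) - 3*(-25) - 2*7 = 73
q[8] = -73 - 3*(-12) - 2*(-25) = 13

13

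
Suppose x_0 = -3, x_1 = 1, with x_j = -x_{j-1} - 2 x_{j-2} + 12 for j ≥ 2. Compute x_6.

1

x_2 = -1 - 2(-3) + 12 = 17
x_3 = -17 - 2(1) + 12 = -7
x_4 = -(-7) - 2(17) + 12 = -15
x_5 = -(-15) - 2(-7) + 12 = 41
x_6 = -41 - 2(-15) + 12 = 1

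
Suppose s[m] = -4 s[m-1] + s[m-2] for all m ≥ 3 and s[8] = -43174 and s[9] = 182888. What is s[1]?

8

Rearranging, s[m-2] = s[m] + 4 s[m-1].
s[7] = 182888 + 4·(-43174) = 10192
s[6] = -43174 + 4·10192 = -2406
s[5] = 10192 + 4·(-2406) = 568
s[4] = -2406 + 4·568 = -134
s[3] = 568 + 4·(-134) = 32
s[2] = -134 + 4·32 = -6
s[1] = 32 + 4·(-6) = 8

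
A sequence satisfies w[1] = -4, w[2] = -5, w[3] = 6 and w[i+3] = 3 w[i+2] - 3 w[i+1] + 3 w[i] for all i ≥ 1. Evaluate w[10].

w[4] = 3*6 - 3*(-5) + 3*(-4) = 21
w[5] = 3*21 - 3*6 + 3*(-5) = 30
w[6] = 3*30 - 3*21 + 3*6 = 45
w[7] = 3*45 - 3*30 + 3*21 = 108
w[8] = 3*108 - 3*45 + 3*30 = 279
w[9] = 3*279 - 3*108 + 3*45 = 648
w[10] = 3*648 - 3*279 + 3*108 = 1431

1431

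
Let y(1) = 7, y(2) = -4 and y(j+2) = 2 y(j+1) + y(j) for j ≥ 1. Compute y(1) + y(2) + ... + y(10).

-1845

y(3) = 2(-4) + 7 = -1
y(4) = 2(-1) + (-4) = -6
y(5) = 2(-6) + (-1) = -13
y(6) = 2(-13) + (-6) = -32
y(7) = 2(-32) + (-13) = -77
y(8) = 2(-77) + (-32) = -186
y(9) = 2(-186) + (-77) = -449
y(10) = 2(-449) + (-186) = -1084
Sum = 7 + (-4) + (-1) + (-6) + (-13) + (-32) + (-77) + (-186) + (-449) + (-1084) = -1845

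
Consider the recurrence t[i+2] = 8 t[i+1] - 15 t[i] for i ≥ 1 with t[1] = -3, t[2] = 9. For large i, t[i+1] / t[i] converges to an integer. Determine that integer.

The characteristic equation is r^2 - 8r + 15 = 0, which factors as (r - 5)(r - 3) = 0.
So the roots are 5 and 3. Since |5| > |3| and the coefficient of 5^i is non-zero, the ratio tends to 5.

5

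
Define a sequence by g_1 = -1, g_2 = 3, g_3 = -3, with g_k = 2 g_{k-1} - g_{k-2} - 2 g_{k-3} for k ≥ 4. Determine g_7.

g_4 = 2(-3) - 3 - 2(-1) = -7
g_5 = 2(-7) - (-3) - 2(3) = -17
g_6 = 2(-17) - (-7) - 2(-3) = -21
g_7 = 2(-21) - (-17) - 2(-7) = -11

-11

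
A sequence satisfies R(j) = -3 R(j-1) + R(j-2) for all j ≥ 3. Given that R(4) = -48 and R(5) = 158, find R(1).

-4

Rearranging, R(j-2) = R(j) + 3 R(j-1).
R(3) = 158 + 3*(-48) = 14
R(2) = -48 + 3*14 = -6
R(1) = 14 + 3*(-6) = -4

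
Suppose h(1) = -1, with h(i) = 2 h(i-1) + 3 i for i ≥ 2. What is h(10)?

4060

h(2) = 2(-1) + 6 = 4
h(3) = 2(4) + 9 = 17
h(4) = 2(17) + 12 = 46
h(5) = 2(46) + 15 = 107
h(6) = 2(107) + 18 = 232
h(7) = 2(232) + 21 = 485
h(8) = 2(485) + 24 = 994
h(9) = 2(994) + 27 = 2015
h(10) = 2(2015) + 30 = 4060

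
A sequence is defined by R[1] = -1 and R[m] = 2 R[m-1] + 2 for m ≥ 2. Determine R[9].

254

R[2] = 2(-1) + 2 = 0
R[3] = 2(0) + 2 = 2
R[4] = 2(2) + 2 = 6
R[5] = 2(6) + 2 = 14
R[6] = 2(14) + 2 = 30
R[7] = 2(30) + 2 = 62
R[8] = 2(62) + 2 = 126
R[9] = 2(126) + 2 = 254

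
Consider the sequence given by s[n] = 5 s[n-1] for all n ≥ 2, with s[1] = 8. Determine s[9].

s[2] = 5(8) = 40
s[3] = 5(40) = 200
s[4] = 5(200) = 1000
s[5] = 5(1000) = 5000
s[6] = 5(5000) = 25000
s[7] = 5(25000) = 125000
s[8] = 5(125000) = 625000
s[9] = 5(625000) = 3125000

3125000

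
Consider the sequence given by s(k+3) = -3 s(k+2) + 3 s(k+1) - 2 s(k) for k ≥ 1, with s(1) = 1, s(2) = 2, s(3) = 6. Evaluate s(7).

862

s(4) = -3·6 + 3·2 - 2·1 = -14
s(5) = -3·(-14) + 3·6 - 2·2 = 56
s(6) = -3·56 + 3·(-14) - 2·6 = -222
s(7) = -3·(-222) + 3·56 - 2·(-14) = 862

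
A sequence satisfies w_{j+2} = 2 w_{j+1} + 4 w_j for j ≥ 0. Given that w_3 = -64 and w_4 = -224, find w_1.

Rearranging, w_{j-2} = (w_j - 2 w_{j-1}) / 4.
w_2 = (-224 - 2*(-64)) / 4 = -96/4 = -24
w_1 = (-64 - 2*(-24)) / 4 = -16/4 = -4

-4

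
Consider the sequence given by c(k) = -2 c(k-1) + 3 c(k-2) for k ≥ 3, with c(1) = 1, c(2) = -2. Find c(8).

c(3) = -2(-2) + 3(1) = 7
c(4) = -2(7) + 3(-2) = -20
c(5) = -2(-20) + 3(7) = 61
c(6) = -2(61) + 3(-20) = -182
c(7) = -2(-182) + 3(61) = 547
c(8) = -2(547) + 3(-182) = -1640

-1640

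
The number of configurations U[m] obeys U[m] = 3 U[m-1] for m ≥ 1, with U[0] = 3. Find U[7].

6561

U[1] = 3·3 = 9
U[2] = 3·9 = 27
U[3] = 3·27 = 81
U[4] = 3·81 = 243
U[5] = 3·243 = 729
U[6] = 3·729 = 2187
U[7] = 3·2187 = 6561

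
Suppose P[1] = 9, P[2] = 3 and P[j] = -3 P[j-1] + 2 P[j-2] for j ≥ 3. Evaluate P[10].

P[3] = -3*3 + 2*9 = 9
P[4] = -3*9 + 2*3 = -21
P[5] = -3*(-21) + 2*9 = 81
P[6] = -3*81 + 2*(-21) = -285
P[7] = -3*(-285) + 2*81 = 1017
P[8] = -3*1017 + 2*(-285) = -3621
P[9] = -3*(-3621) + 2*1017 = 12897
P[10] = -3*12897 + 2*(-3621) = -45933

-45933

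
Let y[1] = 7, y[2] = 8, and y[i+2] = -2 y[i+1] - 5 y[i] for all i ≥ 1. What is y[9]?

-6209

y[3] = -2·8 - 5·7 = -51
y[4] = -2·(-51) - 5·8 = 62
y[5] = -2·62 - 5·(-51) = 131
y[6] = -2·131 - 5·62 = -572
y[7] = -2·(-572) - 5·131 = 489
y[8] = -2·489 - 5·(-572) = 1882
y[9] = -2·1882 - 5·489 = -6209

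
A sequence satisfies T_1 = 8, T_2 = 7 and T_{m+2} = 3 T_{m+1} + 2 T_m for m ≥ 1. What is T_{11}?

915337

T_3 = 3·7 + 2·8 = 37
T_4 = 3·37 + 2·7 = 125
T_5 = 3·125 + 2·37 = 449
T_6 = 3·449 + 2·125 = 1597
T_7 = 3·1597 + 2·449 = 5689
T_8 = 3·5689 + 2·1597 = 20261
T_9 = 3·20261 + 2·5689 = 72161
T_{10} = 3·72161 + 2·20261 = 257005
T_{11} = 3·257005 + 2·72161 = 915337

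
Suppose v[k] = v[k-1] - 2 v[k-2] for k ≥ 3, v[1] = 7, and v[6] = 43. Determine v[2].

Let v[2] = y.
v[3] = -14 + y
v[4] = -14 - y
v[5] = 14 - 3y
v[6] = 42 - y
So 42 - y = 43, giving y = -1.

-1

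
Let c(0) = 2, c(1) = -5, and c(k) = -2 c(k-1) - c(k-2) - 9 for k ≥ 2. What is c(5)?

1

c(2) = -2*(-5) - 2 - 9 = -1
c(3) = -2*(-1) - (-5) - 9 = -2
c(4) = -2*(-2) - (-1) - 9 = -4
c(5) = -2*(-4) - (-2) - 9 = 1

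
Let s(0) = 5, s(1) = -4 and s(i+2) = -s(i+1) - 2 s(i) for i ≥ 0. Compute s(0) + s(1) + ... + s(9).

-11

s(2) = -(-4) - 2·5 = -6
s(3) = -(-6) - 2·(-4) = 14
s(4) = -14 - 2·(-6) = -2
s(5) = -(-2) - 2·14 = -26
s(6) = -(-26) - 2·(-2) = 30
s(7) = -30 - 2·(-26) = 22
s(8) = -22 - 2·30 = -82
s(9) = -(-82) - 2·22 = 38
Sum = 5 + (-4) + (-6) + 14 + (-2) + (-26) + 30 + 22 + (-82) + 38 = -11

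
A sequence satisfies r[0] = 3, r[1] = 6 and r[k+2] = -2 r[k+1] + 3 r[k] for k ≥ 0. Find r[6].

-543

r[2] = -2(6) + 3(3) = -3
r[3] = -2(-3) + 3(6) = 24
r[4] = -2(24) + 3(-3) = -57
r[5] = -2(-57) + 3(24) = 186
r[6] = -2(186) + 3(-57) = -543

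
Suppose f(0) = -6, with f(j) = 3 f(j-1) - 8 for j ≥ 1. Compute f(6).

-7286

f(1) = 3*(-6) - 8 = -26
f(2) = 3*(-26) - 8 = -86
f(3) = 3*(-86) - 8 = -266
f(4) = 3*(-266) - 8 = -806
f(5) = 3*(-806) - 8 = -2426
f(6) = 3*(-2426) - 8 = -7286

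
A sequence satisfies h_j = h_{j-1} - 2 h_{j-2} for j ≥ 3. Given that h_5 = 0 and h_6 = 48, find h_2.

6

Rearranging, h_{j-2} = (h_j - h_{j-1}) / -2.
h_4 = (48 - 0) / -2 = 48/-2 = -24
h_3 = (0 - (-24)) / -2 = 24/-2 = -12
h_2 = (-24 - (-12)) / -2 = -12/-2 = 6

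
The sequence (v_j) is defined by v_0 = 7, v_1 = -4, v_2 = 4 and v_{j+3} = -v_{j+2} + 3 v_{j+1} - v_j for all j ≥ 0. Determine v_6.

252

v_3 = -4 + 3·(-4) - 7 = -23
v_4 = -(-23) + 3·4 - (-4) = 39
v_5 = -39 + 3·(-23) - 4 = -112
v_6 = -(-112) + 3·39 - (-23) = 252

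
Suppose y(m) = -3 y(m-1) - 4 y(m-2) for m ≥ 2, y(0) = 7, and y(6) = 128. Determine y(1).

Let y(1) = x.
y(2) = -28 - 3x
y(3) = 84 + 5x
y(4) = -140 - 3x
y(5) = 84 - 11x
y(6) = 308 + 45x
So 308 + 45x = 128, giving x = -4.

-4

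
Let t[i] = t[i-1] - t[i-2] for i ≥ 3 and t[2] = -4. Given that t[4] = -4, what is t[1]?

4

Let t[1] = w.
t[3] = -4 - w
t[4] = -w
So -w = -4, giving w = 4.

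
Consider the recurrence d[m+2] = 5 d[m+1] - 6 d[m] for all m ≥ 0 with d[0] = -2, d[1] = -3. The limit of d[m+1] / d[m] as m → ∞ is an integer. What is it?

The characteristic equation is r^2 - 5r + 6 = 0, which factors as (r - 3)(r - 2) = 0.
So the roots are 3 and 2. Since |3| > |2| and the coefficient of 3^m is non-zero, the ratio tends to 3.

3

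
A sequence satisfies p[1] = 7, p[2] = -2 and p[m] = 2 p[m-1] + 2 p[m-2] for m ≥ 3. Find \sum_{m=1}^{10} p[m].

p[3] = 2*(-2) + 2*7 = 10
p[4] = 2*10 + 2*(-2) = 16
p[5] = 2*16 + 2*10 = 52
p[6] = 2*52 + 2*16 = 136
p[7] = 2*136 + 2*52 = 376
p[8] = 2*376 + 2*136 = 1024
p[9] = 2*1024 + 2*376 = 2800
p[10] = 2*2800 + 2*1024 = 7648
Sum = 7 + (-2) + 10 + 16 + 52 + 136 + 376 + 1024 + 2800 + 7648 = 12067

12067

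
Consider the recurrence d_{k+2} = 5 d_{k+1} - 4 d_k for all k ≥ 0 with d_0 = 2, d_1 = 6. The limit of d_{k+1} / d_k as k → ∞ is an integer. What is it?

4

The characteristic equation is r^2 - 5r + 4 = 0, which factors as (r - 4)(r - 1) = 0.
So the roots are 4 and 1. Since |4| > |1| and the coefficient of 4^k is non-zero, the ratio tends to 4.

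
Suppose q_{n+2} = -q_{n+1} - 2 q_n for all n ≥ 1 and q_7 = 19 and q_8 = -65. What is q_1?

-3

Rearranging, q_{n-2} = (q_n + q_{n-1}) / -2.
q_6 = (-65 + 19) / -2 = -46/-2 = 23
q_5 = (19 + 23) / -2 = 42/-2 = -21
q_4 = (23 + (-21)) / -2 = 2/-2 = -1
q_3 = (-21 + (-1)) / -2 = -22/-2 = 11
q_2 = (-1 + 11) / -2 = 10/-2 = -5
q_1 = (11 + (-5)) / -2 = 6/-2 = -3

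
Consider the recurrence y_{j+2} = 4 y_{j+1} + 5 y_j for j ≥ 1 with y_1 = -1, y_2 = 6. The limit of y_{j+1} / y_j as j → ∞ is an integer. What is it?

5

The characteristic equation is r^2 - 4r - 5 = 0, which factors as (r - 5)(r + 1) = 0.
So the roots are 5 and -1. Since |5| > |-1| and the coefficient of 5^j is non-zero, the ratio tends to 5.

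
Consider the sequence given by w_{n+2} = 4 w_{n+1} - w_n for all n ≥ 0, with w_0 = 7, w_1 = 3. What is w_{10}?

w_2 = 4*3 - 7 = 5
w_3 = 4*5 - 3 = 17
w_4 = 4*17 - 5 = 63
w_5 = 4*63 - 17 = 235
w_6 = 4*235 - 63 = 877
w_7 = 4*877 - 235 = 3273
w_8 = 4*3273 - 877 = 12215
w_9 = 4*12215 - 3273 = 45587
w_{10} = 4*45587 - 12215 = 170133

170133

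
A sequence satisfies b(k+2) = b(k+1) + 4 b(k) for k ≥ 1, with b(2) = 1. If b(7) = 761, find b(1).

Let b(1) = w.
b(3) = 1 + 4w
b(4) = 5 + 4w
b(5) = 9 + 20w
b(6) = 29 + 36w
b(7) = 65 + 116w
So 65 + 116w = 761, giving w = 6.

6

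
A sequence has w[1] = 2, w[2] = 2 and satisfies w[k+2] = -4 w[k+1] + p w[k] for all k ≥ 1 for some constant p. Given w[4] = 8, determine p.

4

w[3] = -8 + 2p
w[4] = 32 - 6p
So 32 - 6p = 8, giving p = 4.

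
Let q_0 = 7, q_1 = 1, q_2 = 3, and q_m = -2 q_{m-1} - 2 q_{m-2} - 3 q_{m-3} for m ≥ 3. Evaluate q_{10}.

q_3 = -2·3 - 2·1 - 3·7 = -29
q_4 = -2·(-29) - 2·3 - 3·1 = 49
q_5 = -2·49 - 2·(-29) - 3·3 = -49
q_6 = -2·(-49) - 2·49 - 3·(-29) = 87
q_7 = -2·87 - 2·(-49) - 3·49 = -223
q_8 = -2·(-223) - 2·87 - 3·(-49) = 419
q_9 = -2·419 - 2·(-223) - 3·87 = -653
q_{10} = -2·(-653) - 2·419 - 3·(-223) = 1137

1137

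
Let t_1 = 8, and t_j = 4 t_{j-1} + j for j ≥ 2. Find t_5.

2245

t_2 = 4·8 + 2 = 34
t_3 = 4·34 + 3 = 139
t_4 = 4·139 + 4 = 560
t_5 = 4·560 + 5 = 2245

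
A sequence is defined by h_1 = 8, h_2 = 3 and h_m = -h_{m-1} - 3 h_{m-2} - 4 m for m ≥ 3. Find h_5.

h_3 = -3 - 3·8 - 12 = -39
h_4 = -(-39) - 3·3 - 16 = 14
h_5 = -14 - 3·(-39) - 20 = 83

83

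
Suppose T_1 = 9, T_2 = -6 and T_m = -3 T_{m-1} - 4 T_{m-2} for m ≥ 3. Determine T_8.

-1074

T_3 = -3*(-6) - 4*9 = -18
T_4 = -3*(-18) - 4*(-6) = 78
T_5 = -3*78 - 4*(-18) = -162
T_6 = -3*(-162) - 4*78 = 174
T_7 = -3*174 - 4*(-162) = 126
T_8 = -3*126 - 4*174 = -1074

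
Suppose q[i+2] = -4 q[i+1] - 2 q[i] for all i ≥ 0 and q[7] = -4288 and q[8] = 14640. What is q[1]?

Rearranging, q[i-2] = (q[i] + 4 q[i-1]) / -2.
q[6] = (14640 + 4·(-4288)) / -2 = -2512/-2 = 1256
q[5] = (-4288 + 4·1256) / -2 = 736/-2 = -368
q[4] = (1256 + 4·(-368)) / -2 = -216/-2 = 108
q[3] = (-368 + 4·108) / -2 = 64/-2 = -32
q[2] = (108 + 4·(-32)) / -2 = -20/-2 = 10
q[1] = (-32 + 4·10) / -2 = 8/-2 = -4

-4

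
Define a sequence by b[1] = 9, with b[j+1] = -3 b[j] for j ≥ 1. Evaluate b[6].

-2187

b[2] = -3·9 = -27
b[3] = -3·(-27) = 81
b[4] = -3·81 = -243
b[5] = -3·(-243) = 729
b[6] = -3·729 = -2187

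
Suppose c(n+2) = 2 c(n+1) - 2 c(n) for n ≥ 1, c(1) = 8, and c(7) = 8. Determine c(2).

7

Let c(2) = v.
c(3) = -16 + 2v
c(4) = -32 + 2v
c(5) = -32
c(6) = -4v
c(7) = 64 - 8v
So 64 - 8v = 8, giving v = 7.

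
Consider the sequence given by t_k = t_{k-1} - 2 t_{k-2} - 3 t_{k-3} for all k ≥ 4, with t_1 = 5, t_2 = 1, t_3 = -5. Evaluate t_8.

t_4 = (-5) - 2*1 - 3*5 = -22
t_5 = (-22) - 2*(-5) - 3*1 = -15
t_6 = (-15) - 2*(-22) - 3*(-5) = 44
t_7 = 44 - 2*(-15) - 3*(-22) = 140
t_8 = 140 - 2*44 - 3*(-15) = 97

97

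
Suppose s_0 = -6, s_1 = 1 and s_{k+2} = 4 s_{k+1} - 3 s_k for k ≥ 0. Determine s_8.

22954

s_2 = 4*1 - 3*(-6) = 22
s_3 = 4*22 - 3*1 = 85
s_4 = 4*85 - 3*22 = 274
s_5 = 4*274 - 3*85 = 841
s_6 = 4*841 - 3*274 = 2542
s_7 = 4*2542 - 3*841 = 7645
s_8 = 4*7645 - 3*2542 = 22954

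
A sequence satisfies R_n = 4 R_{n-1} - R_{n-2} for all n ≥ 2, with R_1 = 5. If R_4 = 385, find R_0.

Let R_0 = v.
R_2 = 20 - v
R_3 = 75 - 4v
R_4 = 280 - 15v
So 280 - 15v = 385, giving v = -7.

-7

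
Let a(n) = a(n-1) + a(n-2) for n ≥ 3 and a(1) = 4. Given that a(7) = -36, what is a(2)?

-7

Let a(2) = v.
a(3) = 4 + v
a(4) = 4 + 2v
a(5) = 8 + 3v
a(6) = 12 + 5v
a(7) = 20 + 8v
So 20 + 8v = -36, giving v = -7.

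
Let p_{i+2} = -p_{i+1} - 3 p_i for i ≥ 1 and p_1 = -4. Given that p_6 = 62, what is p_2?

2

Let p_2 = w.
p_3 = 12 - w
p_4 = -12 - 2w
p_5 = -24 + 5w
p_6 = 60 + w
So 60 + w = 62, giving w = 2.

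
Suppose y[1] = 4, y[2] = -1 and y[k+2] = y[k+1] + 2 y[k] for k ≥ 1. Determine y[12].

2045

y[3] = (-1) + 2*4 = 7
y[4] = 7 + 2*(-1) = 5
y[5] = 5 + 2*7 = 19
y[6] = 19 + 2*5 = 29
y[7] = 29 + 2*19 = 67
y[8] = 67 + 2*29 = 125
y[9] = 125 + 2*67 = 259
y[10] = 259 + 2*125 = 509
y[11] = 509 + 2*259 = 1027
y[12] = 1027 + 2*509 = 2045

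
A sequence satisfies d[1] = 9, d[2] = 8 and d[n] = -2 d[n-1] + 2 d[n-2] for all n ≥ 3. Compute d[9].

-1264

d[3] = -2·8 + 2·9 = 2
d[4] = -2·2 + 2·8 = 12
d[5] = -2·12 + 2·2 = -20
d[6] = -2·(-20) + 2·12 = 64
d[7] = -2·64 + 2·(-20) = -168
d[8] = -2·(-168) + 2·64 = 464
d[9] = -2·464 + 2·(-168) = -1264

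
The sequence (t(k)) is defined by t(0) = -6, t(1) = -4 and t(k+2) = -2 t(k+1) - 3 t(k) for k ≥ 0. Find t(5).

116

t(2) = -2(-4) - 3(-6) = 26
t(3) = -2(26) - 3(-4) = -40
t(4) = -2(-40) - 3(26) = 2
t(5) = -2(2) - 3(-40) = 116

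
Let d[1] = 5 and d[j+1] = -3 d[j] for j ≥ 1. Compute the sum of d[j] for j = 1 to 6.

-910

d[2] = -3(5) = -15
d[3] = -3(-15) = 45
d[4] = -3(45) = -135
d[5] = -3(-135) = 405
d[6] = -3(405) = -1215
Sum = 5 + (-15) + 45 + (-135) + 405 + (-1215) = -910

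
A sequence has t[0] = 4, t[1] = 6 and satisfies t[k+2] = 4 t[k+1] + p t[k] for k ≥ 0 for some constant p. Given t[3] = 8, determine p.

t[2] = 24 + 4p
t[3] = 96 + 22p
So 96 + 22p = 8, giving p = -4.

-4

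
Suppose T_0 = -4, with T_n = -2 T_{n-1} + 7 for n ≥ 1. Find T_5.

205

T_1 = -2*(-4) + 7 = 15
T_2 = -2*15 + 7 = -23
T_3 = -2*(-23) + 7 = 53
T_4 = -2*53 + 7 = -99
T_5 = -2*(-99) + 7 = 205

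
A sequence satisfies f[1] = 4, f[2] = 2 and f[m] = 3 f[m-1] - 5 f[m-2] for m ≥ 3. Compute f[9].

1714

f[3] = 3·2 - 5·4 = -14
f[4] = 3·(-14) - 5·2 = -52
f[5] = 3·(-52) - 5·(-14) = -86
f[6] = 3·(-86) - 5·(-52) = 2
f[7] = 3·2 - 5·(-86) = 436
f[8] = 3·436 - 5·2 = 1298
f[9] = 3·1298 - 5·436 = 1714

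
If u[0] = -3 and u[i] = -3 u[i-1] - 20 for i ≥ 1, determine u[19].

-2324522939

The fixed point is -20/(1 + 3) = -5, so u[i] + 5 = -3(u[i-1] + 5).
Hence u[i] = 2·(-3)^i - 5.
u[19] = 2·(-3)^{19} - 5 = 2·-1162261467 - 5 = -2324522939.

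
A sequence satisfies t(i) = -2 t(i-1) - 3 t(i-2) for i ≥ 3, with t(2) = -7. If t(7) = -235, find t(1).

-5

Let t(1) = x.
t(3) = 14 - 3x
t(4) = -7 + 6x
t(5) = -28 - 3x
t(6) = 77 - 12x
t(7) = -70 + 33x
So -70 + 33x = -235, giving x = -5.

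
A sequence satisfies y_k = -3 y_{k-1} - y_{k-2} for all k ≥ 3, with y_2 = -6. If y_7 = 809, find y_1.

Let y_1 = x.
y_3 = 18 - x
y_4 = -48 + 3x
y_5 = 126 - 8x
y_6 = -330 + 21x
y_7 = 864 - 55x
So 864 - 55x = 809, giving x = 1.

1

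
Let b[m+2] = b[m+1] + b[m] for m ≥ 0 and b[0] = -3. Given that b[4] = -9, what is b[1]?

Let b[1] = w.
b[2] = -3 + w
b[3] = -3 + 2w
b[4] = -6 + 3w
So -6 + 3w = -9, giving w = -1.

-1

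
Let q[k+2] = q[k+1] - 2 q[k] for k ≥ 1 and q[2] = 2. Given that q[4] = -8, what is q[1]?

3

Let q[1] = z.
q[3] = 2 - 2z
q[4] = -2 - 2z
So -2 - 2z = -8, giving z = 3.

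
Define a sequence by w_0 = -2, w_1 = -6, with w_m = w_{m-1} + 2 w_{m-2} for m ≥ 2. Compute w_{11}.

w_2 = (-6) + 2*(-2) = -10
w_3 = (-10) + 2*(-6) = -22
w_4 = (-22) + 2*(-10) = -42
w_5 = (-42) + 2*(-22) = -86
w_6 = (-86) + 2*(-42) = -170
w_7 = (-170) + 2*(-86) = -342
w_8 = (-342) + 2*(-170) = -682
w_9 = (-682) + 2*(-342) = -1366
w_{10} = (-1366) + 2*(-682) = -2730
w_{11} = (-2730) + 2*(-1366) = -5462

-5462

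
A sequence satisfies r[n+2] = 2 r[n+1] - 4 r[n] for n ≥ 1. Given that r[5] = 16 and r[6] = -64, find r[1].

Rearranging, r[n-2] = (r[n] - 2 r[n-1]) / -4.
r[4] = (-64 - 2*16) / -4 = -96/-4 = 24
r[3] = (16 - 2*24) / -4 = -32/-4 = 8
r[2] = (24 - 2*8) / -4 = 8/-4 = -2
r[1] = (8 - 2*(-2)) / -4 = 12/-4 = -3

-3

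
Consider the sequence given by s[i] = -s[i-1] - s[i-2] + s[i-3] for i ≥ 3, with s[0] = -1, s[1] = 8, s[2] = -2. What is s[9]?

s[3] = -(-2) - 8 + (-1) = -7
s[4] = -(-7) - (-2) + 8 = 17
s[5] = -17 - (-7) + (-2) = -12
s[6] = -(-12) - 17 + (-7) = -12
s[7] = -(-12) - (-12) + 17 = 41
s[8] = -41 - (-12) + (-12) = -41
s[9] = -(-41) - 41 + (-12) = -12

-12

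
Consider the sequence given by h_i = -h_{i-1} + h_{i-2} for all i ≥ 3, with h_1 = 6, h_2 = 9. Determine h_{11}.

-291

h_3 = -9 + 6 = -3
h_4 = -(-3) + 9 = 12
h_5 = -12 + (-3) = -15
h_6 = -(-15) + 12 = 27
h_7 = -27 + (-15) = -42
h_8 = -(-42) + 27 = 69
h_9 = -69 + (-42) = -111
h_{10} = -(-111) + 69 = 180
h_{11} = -180 + (-111) = -291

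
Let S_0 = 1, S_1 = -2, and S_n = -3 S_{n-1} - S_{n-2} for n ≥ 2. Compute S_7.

S_2 = -3·(-2) - 1 = 5
S_3 = -3·5 - (-2) = -13
S_4 = -3·(-13) - 5 = 34
S_5 = -3·34 - (-13) = -89
S_6 = -3·(-89) - 34 = 233
S_7 = -3·233 - (-89) = -610

-610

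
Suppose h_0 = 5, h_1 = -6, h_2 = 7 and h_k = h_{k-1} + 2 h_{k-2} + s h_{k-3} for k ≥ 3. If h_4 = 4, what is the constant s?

5

h_3 = -5 + 5s
h_4 = 9 - s
So 9 - s = 4, giving s = 5.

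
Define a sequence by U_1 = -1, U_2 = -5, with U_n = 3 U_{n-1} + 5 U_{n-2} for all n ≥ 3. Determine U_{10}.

U_3 = 3(-5) + 5(-1) = -20
U_4 = 3(-20) + 5(-5) = -85
U_5 = 3(-85) + 5(-20) = -355
U_6 = 3(-355) + 5(-85) = -1490
U_7 = 3(-1490) + 5(-355) = -6245
U_8 = 3(-6245) + 5(-1490) = -26185
U_9 = 3(-26185) + 5(-6245) = -109780
U_{10} = 3(-109780) + 5(-26185) = -460265

-460265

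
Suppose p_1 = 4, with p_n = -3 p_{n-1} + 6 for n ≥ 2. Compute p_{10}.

-49206

p_2 = -3(4) + 6 = -6
p_3 = -3(-6) + 6 = 24
p_4 = -3(24) + 6 = -66
p_5 = -3(-66) + 6 = 204
p_6 = -3(204) + 6 = -606
p_7 = -3(-606) + 6 = 1824
p_8 = -3(1824) + 6 = -5466
p_9 = -3(-5466) + 6 = 16404
p_{10} = -3(16404) + 6 = -49206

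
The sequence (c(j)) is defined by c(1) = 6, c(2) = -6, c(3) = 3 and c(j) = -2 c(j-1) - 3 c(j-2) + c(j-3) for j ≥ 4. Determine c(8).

c(4) = -2·3 - 3·(-6) + 6 = 18
c(5) = -2·18 - 3·3 + (-6) = -51
c(6) = -2·(-51) - 3·18 + 3 = 51
c(7) = -2·51 - 3·(-51) + 18 = 69
c(8) = -2·69 - 3·51 + (-51) = -342

-342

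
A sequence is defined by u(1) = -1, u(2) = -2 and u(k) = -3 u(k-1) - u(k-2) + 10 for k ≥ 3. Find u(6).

u(3) = -3(-2) - (-1) + 10 = 17
u(4) = -3(17) - (-2) + 10 = -39
u(5) = -3(-39) - 17 + 10 = 110
u(6) = -3(110) - (-39) + 10 = -281

-281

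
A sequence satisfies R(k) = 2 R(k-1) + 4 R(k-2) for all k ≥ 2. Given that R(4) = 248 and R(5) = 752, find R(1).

1

Rearranging, R(k-2) = (R(k) - 2 R(k-1)) / 4.
R(3) = (752 - 2*248) / 4 = 256/4 = 64
R(2) = (248 - 2*64) / 4 = 120/4 = 30
R(1) = (64 - 2*30) / 4 = 4/4 = 1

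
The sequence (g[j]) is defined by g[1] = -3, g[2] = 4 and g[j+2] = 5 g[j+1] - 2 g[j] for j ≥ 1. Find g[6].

g[3] = 5*4 - 2*(-3) = 26
g[4] = 5*26 - 2*4 = 122
g[5] = 5*122 - 2*26 = 558
g[6] = 5*558 - 2*122 = 2546

2546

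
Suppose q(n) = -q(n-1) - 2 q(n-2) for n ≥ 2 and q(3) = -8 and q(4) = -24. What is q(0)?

-6

Rearranging, q(n-2) = (q(n) + q(n-1)) / -2.
q(2) = (-24 + (-8)) / -2 = -32/-2 = 16
q(1) = (-8 + 16) / -2 = 8/-2 = -4
q(0) = (16 + (-4)) / -2 = 12/-2 = -6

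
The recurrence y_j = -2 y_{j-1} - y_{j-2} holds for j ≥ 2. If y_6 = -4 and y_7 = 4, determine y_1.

4

Rearranging, y_{j-2} = -(y_j + 2 y_{j-1}).
y_5 = -(4 + 2*(-4)) = 4
y_4 = -(-4 + 2*4) = -4
y_3 = -(4 + 2*(-4)) = 4
y_2 = -(-4 + 2*4) = -4
y_1 = -(4 + 2*(-4)) = 4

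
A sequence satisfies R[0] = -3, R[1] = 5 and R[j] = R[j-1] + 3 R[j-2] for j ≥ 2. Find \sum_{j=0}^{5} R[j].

40

R[2] = 5 + 3·(-3) = -4
R[3] = (-4) + 3·5 = 11
R[4] = 11 + 3·(-4) = -1
R[5] = (-1) + 3·11 = 32
Sum = (-3) + 5 + (-4) + 11 + (-1) + 32 = 40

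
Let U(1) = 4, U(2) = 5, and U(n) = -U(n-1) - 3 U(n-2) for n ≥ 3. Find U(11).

U(3) = -5 - 3*4 = -17
U(4) = -(-17) - 3*5 = 2
U(5) = -2 - 3*(-17) = 49
U(6) = -49 - 3*2 = -55
U(7) = -(-55) - 3*49 = -92
U(8) = -(-92) - 3*(-55) = 257
U(9) = -257 - 3*(-92) = 19
U(10) = -19 - 3*257 = -790
U(11) = -(-790) - 3*19 = 733

733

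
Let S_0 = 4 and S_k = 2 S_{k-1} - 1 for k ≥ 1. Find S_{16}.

196609

The fixed point is -1/(1 - 2) = 1, so S_k - 1 = 2(S_{k-1} - 1).
Hence S_k = 3·2^k + 1.
S_{16} = 3·2^{16} + 1 = 3·65536 + 1 = 196609.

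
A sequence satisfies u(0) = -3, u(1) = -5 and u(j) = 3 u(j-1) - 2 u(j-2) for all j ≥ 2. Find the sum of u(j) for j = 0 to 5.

-132

u(2) = 3(-5) - 2(-3) = -9
u(3) = 3(-9) - 2(-5) = -17
u(4) = 3(-17) - 2(-9) = -33
u(5) = 3(-33) - 2(-17) = -65
Sum = (-3) + (-5) + (-9) + (-17) + (-33) + (-65) = -132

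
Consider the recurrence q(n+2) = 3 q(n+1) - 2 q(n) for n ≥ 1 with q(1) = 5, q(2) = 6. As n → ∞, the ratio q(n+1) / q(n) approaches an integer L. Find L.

2

The characteristic equation is r^2 - 3r + 2 = 0, which factors as (r - 2)(r - 1) = 0.
So the roots are 2 and 1. Since |2| > |1| and the coefficient of 2^n is non-zero, the ratio tends to 2.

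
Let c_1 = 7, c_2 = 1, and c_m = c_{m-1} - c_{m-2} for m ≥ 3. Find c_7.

c_3 = 1 - 7 = -6
c_4 = (-6) - 1 = -7
c_5 = (-7) - (-6) = -1
c_6 = (-1) - (-7) = 6
c_7 = 6 - (-1) = 7

7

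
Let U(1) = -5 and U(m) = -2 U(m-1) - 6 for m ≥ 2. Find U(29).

The fixed point is -6/(1 + 2) = -2, so U(m) + 2 = -2(U(m-1) + 2).
Hence U(m) = -3·(-2)^{m-1} - 2.
U(29) = -3·(-2)^{28} - 2 = -3·268435456 - 2 = -805306370.

-805306370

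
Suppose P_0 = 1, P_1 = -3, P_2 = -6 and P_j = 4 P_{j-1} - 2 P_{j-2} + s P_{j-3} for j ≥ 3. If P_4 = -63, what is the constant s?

-3

P_3 = -18 + s
P_4 = -60 + s
So -60 + s = -63, giving s = -3.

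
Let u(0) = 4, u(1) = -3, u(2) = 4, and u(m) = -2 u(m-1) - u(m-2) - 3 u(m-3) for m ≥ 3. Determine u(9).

u(3) = -2*4 - (-3) - 3*4 = -17
u(4) = -2*(-17) - 4 - 3*(-3) = 39
u(5) = -2*39 - (-17) - 3*4 = -73
u(6) = -2*(-73) - 39 - 3*(-17) = 158
u(7) = -2*158 - (-73) - 3*39 = -360
u(8) = -2*(-360) - 158 - 3*(-73) = 781
u(9) = -2*781 - (-360) - 3*158 = -1676

-1676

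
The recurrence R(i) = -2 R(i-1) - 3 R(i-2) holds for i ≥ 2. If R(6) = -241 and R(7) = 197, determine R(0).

Rearranging, R(i-2) = (R(i) + 2 R(i-1)) / -3.
R(5) = (197 + 2·(-241)) / -3 = -285/-3 = 95
R(4) = (-241 + 2·95) / -3 = -51/-3 = 17
R(3) = (95 + 2·17) / -3 = 129/-3 = -43
R(2) = (17 + 2·(-43)) / -3 = -69/-3 = 23
R(1) = (-43 + 2·23) / -3 = 3/-3 = -1
R(0) = (23 + 2·(-1)) / -3 = 21/-3 = -7

-7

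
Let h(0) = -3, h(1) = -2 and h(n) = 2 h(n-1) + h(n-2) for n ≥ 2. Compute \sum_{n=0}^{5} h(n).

h(2) = 2*(-2) + (-3) = -7
h(3) = 2*(-7) + (-2) = -16
h(4) = 2*(-16) + (-7) = -39
h(5) = 2*(-39) + (-16) = -94
Sum = (-3) + (-2) + (-7) + (-16) + (-39) + (-94) = -161

-161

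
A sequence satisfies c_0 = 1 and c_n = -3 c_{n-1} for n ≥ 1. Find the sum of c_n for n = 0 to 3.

c_1 = -3*1 = -3
c_2 = -3*(-3) = 9
c_3 = -3*9 = -27
Sum = 1 + (-3) + 9 + (-27) = -20

-20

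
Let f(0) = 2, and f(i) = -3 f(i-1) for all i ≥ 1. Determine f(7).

-4374

f(1) = -3*2 = -6
f(2) = -3*(-6) = 18
f(3) = -3*18 = -54
f(4) = -3*(-54) = 162
f(5) = -3*162 = -486
f(6) = -3*(-486) = 1458
f(7) = -3*1458 = -4374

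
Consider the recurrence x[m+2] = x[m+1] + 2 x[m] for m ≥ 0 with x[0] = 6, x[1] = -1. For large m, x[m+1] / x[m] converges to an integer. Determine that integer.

2

The characteristic equation is r^2 - r - 2 = 0, which factors as (r - 2)(r + 1) = 0.
So the roots are 2 and -1. Since |2| > |-1| and the coefficient of 2^m is non-zero, the ratio tends to 2.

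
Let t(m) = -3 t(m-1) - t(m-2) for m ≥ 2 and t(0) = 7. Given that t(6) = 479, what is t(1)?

-6

Let t(1) = x.
t(2) = -7 - 3x
t(3) = 21 + 8x
t(4) = -56 - 21x
t(5) = 147 + 55x
t(6) = -385 - 144x
So -385 - 144x = 479, giving x = -6.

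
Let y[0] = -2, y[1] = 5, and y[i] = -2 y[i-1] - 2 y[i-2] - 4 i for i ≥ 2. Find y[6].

40

y[2] = -2(5) - 2(-2) - 8 = -14
y[3] = -2(-14) - 2(5) - 12 = 6
y[4] = -2(6) - 2(-14) - 16 = 0
y[5] = -2(0) - 2(6) - 20 = -32
y[6] = -2(-32) - 2(0) - 24 = 40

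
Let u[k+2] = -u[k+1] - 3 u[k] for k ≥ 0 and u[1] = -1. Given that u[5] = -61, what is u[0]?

4

Let u[0] = x.
u[2] = 1 - 3x
u[3] = 2 + 3x
u[4] = -5 + 6x
u[5] = -1 - 15x
So -1 - 15x = -61, giving x = 4.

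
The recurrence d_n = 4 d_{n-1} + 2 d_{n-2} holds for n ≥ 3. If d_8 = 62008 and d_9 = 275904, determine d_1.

4

Rearranging, d_{n-2} = (d_n - 4 d_{n-1}) / 2.
d_7 = (275904 - 4·62008) / 2 = 27872/2 = 13936
d_6 = (62008 - 4·13936) / 2 = 6264/2 = 3132
d_5 = (13936 - 4·3132) / 2 = 1408/2 = 704
d_4 = (3132 - 4·704) / 2 = 316/2 = 158
d_3 = (704 - 4·158) / 2 = 72/2 = 36
d_2 = (158 - 4·36) / 2 = 14/2 = 7
d_1 = (36 - 4·7) / 2 = 8/2 = 4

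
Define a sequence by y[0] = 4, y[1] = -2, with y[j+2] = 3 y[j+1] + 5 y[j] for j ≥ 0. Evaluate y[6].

y[2] = 3(-2) + 5(4) = 14
y[3] = 3(14) + 5(-2) = 32
y[4] = 3(32) + 5(14) = 166
y[5] = 3(166) + 5(32) = 658
y[6] = 3(658) + 5(166) = 2804

2804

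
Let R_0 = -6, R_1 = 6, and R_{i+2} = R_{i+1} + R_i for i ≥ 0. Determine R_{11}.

R_2 = 6 + (-6) = 0
R_3 = 0 + 6 = 6
R_4 = 6 + 0 = 6
R_5 = 6 + 6 = 12
R_6 = 12 + 6 = 18
R_7 = 18 + 12 = 30
R_8 = 30 + 18 = 48
R_9 = 48 + 30 = 78
R_{10} = 78 + 48 = 126
R_{11} = 126 + 78 = 204

204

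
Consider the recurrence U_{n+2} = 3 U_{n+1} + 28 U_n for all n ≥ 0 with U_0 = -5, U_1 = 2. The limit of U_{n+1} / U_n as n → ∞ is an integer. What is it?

The characteristic equation is r^2 - 3r - 28 = 0, which factors as (r - 7)(r + 4) = 0.
So the roots are 7 and -4. Since |7| > |-4| and the coefficient of 7^n is non-zero, the ratio tends to 7.

7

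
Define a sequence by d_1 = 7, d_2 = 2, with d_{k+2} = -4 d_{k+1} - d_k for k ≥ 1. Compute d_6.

810

d_3 = -4*2 - 7 = -15
d_4 = -4*(-15) - 2 = 58
d_5 = -4*58 - (-15) = -217
d_6 = -4*(-217) - 58 = 810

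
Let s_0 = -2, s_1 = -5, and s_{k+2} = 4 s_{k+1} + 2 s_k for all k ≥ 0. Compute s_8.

s_2 = 4(-5) + 2(-2) = -24
s_3 = 4(-24) + 2(-5) = -106
s_4 = 4(-106) + 2(-24) = -472
s_5 = 4(-472) + 2(-106) = -2100
s_6 = 4(-2100) + 2(-472) = -9344
s_7 = 4(-9344) + 2(-2100) = -41576
s_8 = 4(-41576) + 2(-9344) = -184992

-184992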